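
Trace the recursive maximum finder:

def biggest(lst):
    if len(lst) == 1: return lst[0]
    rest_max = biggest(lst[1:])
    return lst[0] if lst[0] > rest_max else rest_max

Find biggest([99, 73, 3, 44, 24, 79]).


biggest([99, 73, 3, 44, 24, 79]): compare 99 with biggest([73, 3, 44, 24, 79])
biggest([73, 3, 44, 24, 79]): compare 73 with biggest([3, 44, 24, 79])
biggest([3, 44, 24, 79]): compare 3 with biggest([44, 24, 79])
biggest([44, 24, 79]): compare 44 with biggest([24, 79])
biggest([24, 79]): compare 24 with biggest([79])
biggest([79]) = 79  (base case)
Compare 24 with 79 -> 79
Compare 44 with 79 -> 79
Compare 3 with 79 -> 79
Compare 73 with 79 -> 79
Compare 99 with 79 -> 99

99


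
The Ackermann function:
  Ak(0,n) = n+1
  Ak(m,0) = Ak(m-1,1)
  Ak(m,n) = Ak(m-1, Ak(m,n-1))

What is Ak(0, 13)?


Ak(0, 13) = 14
Result: Ak(0, 13) = 14

14


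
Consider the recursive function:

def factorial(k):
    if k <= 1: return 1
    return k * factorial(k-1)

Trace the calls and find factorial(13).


factorial(13)
= 13 * factorial(12)
= 13 * 12 * factorial(11)
= 13 * 12 * 11 * factorial(10)
= 13 * 12 * 11 * 10 * factorial(9)
= 13 * 12 * 11 * 10 * 9 * factorial(8)
= 13 * 12 * 11 * 10 * 9 * 8 * factorial(7)
= 13 * 12 * 11 * 10 * 9 * 8 * 7 * factorial(6)
= 13 * 12 * 11 * 10 * 9 * 8 * 7 * 6 * factorial(5)
= 13 * 12 * 11 * 10 * 9 * 8 * 7 * 6 * 5 * factorial(4)
= 13 * 12 * 11 * 10 * 9 * 8 * 7 * 6 * 5 * 4 * factorial(3)
= 13 * 12 * 11 * 10 * 9 * 8 * 7 * 6 * 5 * 4 * 3 * factorial(2)
= 13 * 12 * 11 * 10 * 9 * 8 * 7 * 6 * 5 * 4 * 3 * 2 * factorial(1)
= 13 * 12 * 11 * 10 * 9 * 8 * 7 * 6 * 5 * 4 * 3 * 2 * 1
= 6227020800

6227020800


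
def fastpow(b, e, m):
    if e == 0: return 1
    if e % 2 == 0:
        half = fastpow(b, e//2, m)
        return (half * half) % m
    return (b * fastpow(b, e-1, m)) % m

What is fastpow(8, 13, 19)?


fastpow(8, 13, 19): e is odd, compute fastpow(8, 12, 19)
  fastpow(8, 12, 19): e is even, compute fastpow(8, 6, 19)
    fastpow(8, 6, 19): e is even, compute fastpow(8, 3, 19)
      fastpow(8, 3, 19): e is odd, compute fastpow(8, 2, 19)
        fastpow(8, 2, 19): e is even, compute fastpow(8, 1, 19)
          fastpow(8, 1, 19): e is odd, compute fastpow(8, 0, 19)
          fastpow(8, 0, 19) = 1
          (8 * 1) % 19 = 8
        half=8, (8*8) % 19 = 7
      (8 * 7) % 19 = 18
    half=18, (18*18) % 19 = 1
  half=1, (1*1) % 19 = 1
(8 * 1) % 19 = 8

8


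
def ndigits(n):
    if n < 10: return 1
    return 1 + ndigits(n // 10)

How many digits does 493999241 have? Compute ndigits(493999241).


ndigits(493999241) = 1 + ndigits(49399924)
ndigits(49399924) = 1 + ndigits(4939992)
ndigits(4939992) = 1 + ndigits(493999)
ndigits(493999) = 1 + ndigits(49399)
ndigits(49399) = 1 + ndigits(4939)
ndigits(4939) = 1 + ndigits(493)
ndigits(493) = 1 + ndigits(49)
ndigits(49) = 1 + ndigits(4)
ndigits(4) = 1  (base case: 4 < 10)
Unwinding: 1 + 1 + 1 + 1 + 1 + 1 + 1 + 1 + 1 = 9

9


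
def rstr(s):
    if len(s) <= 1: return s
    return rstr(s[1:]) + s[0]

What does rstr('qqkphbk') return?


rstr('qqkphbk') = rstr('qkphbk') + 'q'
rstr('qkphbk') = rstr('kphbk') + 'q'
rstr('kphbk') = rstr('phbk') + 'k'
rstr('phbk') = rstr('hbk') + 'p'
rstr('hbk') = rstr('bk') + 'h'
rstr('bk') = rstr('k') + 'b'
rstr('k') = 'k'  (base case)
Concatenating: 'k' + 'b' + 'h' + 'p' + 'k' + 'q' + 'q' = 'kbhpkqq'

kbhpkqq


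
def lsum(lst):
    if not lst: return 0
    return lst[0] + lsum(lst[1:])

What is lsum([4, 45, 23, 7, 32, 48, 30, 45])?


lsum([4, 45, 23, 7, 32, 48, 30, 45]) = 4 + lsum([45, 23, 7, 32, 48, 30, 45])
lsum([45, 23, 7, 32, 48, 30, 45]) = 45 + lsum([23, 7, 32, 48, 30, 45])
lsum([23, 7, 32, 48, 30, 45]) = 23 + lsum([7, 32, 48, 30, 45])
lsum([7, 32, 48, 30, 45]) = 7 + lsum([32, 48, 30, 45])
lsum([32, 48, 30, 45]) = 32 + lsum([48, 30, 45])
lsum([48, 30, 45]) = 48 + lsum([30, 45])
lsum([30, 45]) = 30 + lsum([45])
lsum([45]) = 45 + lsum([])
lsum([]) = 0  (base case)
Total: 4 + 45 + 23 + 7 + 32 + 48 + 30 + 45 + 0 = 234

234


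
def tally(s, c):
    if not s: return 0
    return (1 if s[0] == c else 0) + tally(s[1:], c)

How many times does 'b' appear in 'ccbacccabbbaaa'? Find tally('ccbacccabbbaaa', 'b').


s[0]='c' != 'b' -> 0
s[0]='c' != 'b' -> 0
s[0]='b' == 'b' -> 1
s[0]='a' != 'b' -> 0
s[0]='c' != 'b' -> 0
s[0]='c' != 'b' -> 0
s[0]='c' != 'b' -> 0
s[0]='a' != 'b' -> 0
s[0]='b' == 'b' -> 1
s[0]='b' == 'b' -> 1
s[0]='b' == 'b' -> 1
s[0]='a' != 'b' -> 0
s[0]='a' != 'b' -> 0
s[0]='a' != 'b' -> 0
Sum: 0 + 0 + 1 + 0 + 0 + 0 + 0 + 0 + 1 + 1 + 1 + 0 + 0 + 0 = 4

4


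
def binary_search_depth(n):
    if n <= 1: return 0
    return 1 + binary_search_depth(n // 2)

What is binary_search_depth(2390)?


2390 / 2 = 1195
1195 / 2 = 597
597 / 2 = 298
298 / 2 = 149
149 / 2 = 74
74 / 2 = 37
37 / 2 = 18
18 / 2 = 9
9 / 2 = 4
4 / 2 = 2
2 / 2 = 1
Reached 1 after 11 halvings

11


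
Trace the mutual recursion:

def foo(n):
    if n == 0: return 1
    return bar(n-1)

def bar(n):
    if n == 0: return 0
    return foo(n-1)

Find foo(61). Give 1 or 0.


foo(61) = bar(60)
bar(60) = foo(59)
foo(59) = bar(58)
bar(58) = foo(57)
foo(57) = bar(56)
bar(56) = foo(55)
foo(55) = bar(54)
bar(54) = foo(53)
foo(53) = bar(52)
bar(52) = foo(51)
foo(51) = bar(50)
bar(50) = foo(49)
foo(49) = bar(48)
bar(48) = foo(47)
foo(47) = bar(46)
bar(46) = foo(45)
foo(45) = bar(44)
bar(44) = foo(43)
foo(43) = bar(42)
bar(42) = foo(41)
foo(41) = bar(40)
bar(40) = foo(39)
foo(39) = bar(38)
bar(38) = foo(37)
foo(37) = bar(36)
bar(36) = foo(35)
foo(35) = bar(34)
bar(34) = foo(33)
foo(33) = bar(32)
bar(32) = foo(31)
foo(31) = bar(30)
bar(30) = foo(29)
foo(29) = bar(28)
bar(28) = foo(27)
foo(27) = bar(26)
bar(26) = foo(25)
foo(25) = bar(24)
bar(24) = foo(23)
foo(23) = bar(22)
bar(22) = foo(21)
foo(21) = bar(20)
bar(20) = foo(19)
foo(19) = bar(18)
bar(18) = foo(17)
foo(17) = bar(16)
bar(16) = foo(15)
foo(15) = bar(14)
bar(14) = foo(13)
foo(13) = bar(12)
bar(12) = foo(11)
foo(11) = bar(10)
bar(10) = foo(9)
foo(9) = bar(8)
bar(8) = foo(7)
foo(7) = bar(6)
bar(6) = foo(5)
foo(5) = bar(4)
bar(4) = foo(3)
foo(3) = bar(2)
bar(2) = foo(1)
foo(1) = bar(0)
bar(0) = 0  (base case)
Result: 0

0


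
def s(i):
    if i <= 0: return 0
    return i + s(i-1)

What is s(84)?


s(84)
= 84 + 83 + 82 + 81 + 80 + 79 + 78 + 77 + 76 + 75 + 74 + 73 + 72 + 71 + 70 + 69 + 68 + 67 + 66 + 65 + 64 + 63 + 62 + 61 + 60 + 59 + 58 + 57 + 56 + 55 + 54 + 53 + 52 + 51 + 50 + 49 + 48 + 47 + 46 + 45 + 44 + 43 + 42 + 41 + 40 + 39 + 38 + 37 + 36 + 35 + 34 + 33 + 32 + 31 + 30 + 29 + 28 + 27 + 26 + 25 + 24 + 23 + 22 + 21 + 20 + 19 + 18 + 17 + 16 + 15 + 14 + 13 + 12 + 11 + 10 + 9 + 8 + 7 + 6 + 5 + 4 + 3 + 2 + 1 + s(0)
= 84 + 83 + 82 + 81 + 80 + 79 + 78 + 77 + 76 + 75 + 74 + 73 + 72 + 71 + 70 + 69 + 68 + 67 + 66 + 65 + 64 + 63 + 62 + 61 + 60 + 59 + 58 + 57 + 56 + 55 + 54 + 53 + 52 + 51 + 50 + 49 + 48 + 47 + 46 + 45 + 44 + 43 + 42 + 41 + 40 + 39 + 38 + 37 + 36 + 35 + 34 + 33 + 32 + 31 + 30 + 29 + 28 + 27 + 26 + 25 + 24 + 23 + 22 + 21 + 20 + 19 + 18 + 17 + 16 + 15 + 14 + 13 + 12 + 11 + 10 + 9 + 8 + 7 + 6 + 5 + 4 + 3 + 2 + 1 + 0
= 3570

3570


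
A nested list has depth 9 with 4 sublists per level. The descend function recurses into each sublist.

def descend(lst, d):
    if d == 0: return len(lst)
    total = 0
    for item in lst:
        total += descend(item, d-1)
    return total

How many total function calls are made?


At depth 0 (root): 1 call
At depth 1: each of 1 parents calls descend on 4 children = 4 calls
At depth 2: each of 4 parents calls descend on 4 children = 16 calls
At depth 3: each of 16 parents calls descend on 4 children = 64 calls
At depth 4: each of 64 parents calls descend on 4 children = 256 calls
At depth 5: each of 256 parents calls descend on 4 children = 1024 calls
At depth 6: each of 1024 parents calls descend on 4 children = 4096 calls
At depth 7: each of 4096 parents calls descend on 4 children = 16384 calls
At depth 8: each of 16384 parents calls descend on 4 children = 65536 calls
At depth 9: each of 65536 parents calls descend on 4 children = 262144 calls
Total: 1 + 4 + 16 + 64 + 256 + 1024 + 4096 + 16384 + 65536 + 262144 = 349525

349525


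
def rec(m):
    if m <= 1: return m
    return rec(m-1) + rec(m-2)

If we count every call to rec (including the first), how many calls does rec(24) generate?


Let C(n) = total calls for rec(n)
C(0) = 1, C(1) = 1
C(2) = 1 + C(1) + C(0) = 1 + 1 + 1 = 3
C(3) = 1 + C(2) + C(1) = 1 + 3 + 1 = 5
C(4) = 1 + C(3) + C(2) = 1 + 5 + 3 = 9
C(5) = 1 + C(4) + C(3) = 1 + 9 + 5 = 15
C(6) = 1 + C(5) + C(4) = 1 + 15 + 9 = 25
C(7) = 1 + C(6) + C(5) = 1 + 25 + 15 = 41
C(8) = 1 + C(7) + C(6) = 1 + 41 + 25 = 67
C(9) = 1 + C(8) + C(7) = 1 + 67 + 41 = 109
C(10) = 1 + C(9) + C(8) = 1 + 109 + 67 = 177
C(11) = 1 + C(10) + C(9) = 1 + 177 + 109 = 287
C(12) = 1 + C(11) + C(10) = 1 + 287 + 177 = 465
C(13) = 1 + C(12) + C(11) = 1 + 465 + 287 = 753
C(14) = 1 + C(13) + C(12) = 1 + 753 + 465 = 1219
C(15) = 1 + C(14) + C(13) = 1 + 1219 + 753 = 1973
C(16) = 1 + C(15) + C(14) = 1 + 1973 + 1219 = 3193
C(17) = 1 + C(16) + C(15) = 1 + 3193 + 1973 = 5167
C(18) = 1 + C(17) + C(16) = 1 + 5167 + 3193 = 8361
C(19) = 1 + C(18) + C(17) = 1 + 8361 + 5167 = 13529
C(20) = 1 + C(19) + C(18) = 1 + 13529 + 8361 = 21891
C(21) = 1 + C(20) + C(19) = 1 + 21891 + 13529 = 35421
C(22) = 1 + C(21) + C(20) = 1 + 35421 + 21891 = 57313
C(23) = 1 + C(22) + C(21) = 1 + 57313 + 35421 = 92735
C(24) = 1 + C(23) + C(22) = 1 + 92735 + 57313 = 150049

150049


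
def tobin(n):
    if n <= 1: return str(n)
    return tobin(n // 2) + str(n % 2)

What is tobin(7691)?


tobin(7691) = tobin(3845) + '1'
tobin(3845) = tobin(1922) + '1'
tobin(1922) = tobin(961) + '0'
tobin(961) = tobin(480) + '1'
tobin(480) = tobin(240) + '0'
tobin(240) = tobin(120) + '0'
tobin(120) = tobin(60) + '0'
tobin(60) = tobin(30) + '0'
tobin(30) = tobin(15) + '0'
tobin(15) = tobin(7) + '1'
tobin(7) = tobin(3) + '1'
tobin(3) = tobin(1) + '1'
tobin(1) = '1'  (base case)
Concatenating: '1' + '1' + '1' + '1' + '0' + '0' + '0' + '0' + '0' + '1' + '0' + '1' + '1' = '1111000001011'

1111000001011


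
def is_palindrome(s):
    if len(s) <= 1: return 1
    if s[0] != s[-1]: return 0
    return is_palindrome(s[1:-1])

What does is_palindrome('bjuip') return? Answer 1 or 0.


is_palindrome('bjuip'): s[0]='b' != s[-1]='p' -> return 0
Result: 0 (not a palindrome)

0


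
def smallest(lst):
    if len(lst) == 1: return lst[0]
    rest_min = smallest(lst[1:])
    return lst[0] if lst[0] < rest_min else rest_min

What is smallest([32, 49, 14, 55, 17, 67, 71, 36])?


smallest([32, 49, 14, 55, 17, 67, 71, 36]): compare 32 with smallest([49, 14, 55, 17, 67, 71, 36])
smallest([49, 14, 55, 17, 67, 71, 36]): compare 49 with smallest([14, 55, 17, 67, 71, 36])
smallest([14, 55, 17, 67, 71, 36]): compare 14 with smallest([55, 17, 67, 71, 36])
smallest([55, 17, 67, 71, 36]): compare 55 with smallest([17, 67, 71, 36])
smallest([17, 67, 71, 36]): compare 17 with smallest([67, 71, 36])
smallest([67, 71, 36]): compare 67 with smallest([71, 36])
smallest([71, 36]): compare 71 with smallest([36])
smallest([36]) = 36  (base case)
Compare 71 with 36 -> 36
Compare 67 with 36 -> 36
Compare 17 with 36 -> 17
Compare 55 with 17 -> 17
Compare 14 with 17 -> 14
Compare 49 with 14 -> 14
Compare 32 with 14 -> 14

14


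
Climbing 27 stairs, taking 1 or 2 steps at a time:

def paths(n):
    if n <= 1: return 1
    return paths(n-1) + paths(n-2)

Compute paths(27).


Building up from base cases:
paths(0) = 1
paths(1) = 1
paths(2) = paths(1) + paths(0) = 1 + 1 = 2
paths(3) = paths(2) + paths(1) = 2 + 1 = 3
paths(4) = paths(3) + paths(2) = 3 + 2 = 5
paths(5) = paths(4) + paths(3) = 5 + 3 = 8
paths(6) = paths(5) + paths(4) = 8 + 5 = 13
paths(7) = paths(6) + paths(5) = 13 + 8 = 21
paths(8) = paths(7) + paths(6) = 21 + 13 = 34
paths(9) = paths(8) + paths(7) = 34 + 21 = 55
paths(10) = paths(9) + paths(8) = 55 + 34 = 89
paths(11) = paths(10) + paths(9) = 89 + 55 = 144
paths(12) = paths(11) + paths(10) = 144 + 89 = 233
paths(13) = paths(12) + paths(11) = 233 + 144 = 377
paths(14) = paths(13) + paths(12) = 377 + 233 = 610
paths(15) = paths(14) + paths(13) = 610 + 377 = 987
paths(16) = paths(15) + paths(14) = 987 + 610 = 1597
paths(17) = paths(16) + paths(15) = 1597 + 987 = 2584
paths(18) = paths(17) + paths(16) = 2584 + 1597 = 4181
paths(19) = paths(18) + paths(17) = 4181 + 2584 = 6765
paths(20) = paths(19) + paths(18) = 6765 + 4181 = 10946
paths(21) = paths(20) + paths(19) = 10946 + 6765 = 17711
paths(22) = paths(21) + paths(20) = 17711 + 10946 = 28657
paths(23) = paths(22) + paths(21) = 28657 + 17711 = 46368
paths(24) = paths(23) + paths(22) = 46368 + 28657 = 75025
paths(25) = paths(24) + paths(23) = 75025 + 46368 = 121393
paths(26) = paths(25) + paths(24) = 121393 + 75025 = 196418
paths(27) = paths(26) + paths(25) = 196418 + 121393 = 317811

317811


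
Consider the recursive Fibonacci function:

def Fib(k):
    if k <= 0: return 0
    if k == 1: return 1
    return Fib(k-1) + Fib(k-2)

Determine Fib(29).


Computing Fib(29) bottom-up:
Fib(0) = 0
Fib(1) = 1
Fib(2) = Fib(1) + Fib(0) = 1 + 0 = 1
Fib(3) = Fib(2) + Fib(1) = 1 + 1 = 2
Fib(4) = Fib(3) + Fib(2) = 2 + 1 = 3
Fib(5) = Fib(4) + Fib(3) = 3 + 2 = 5
Fib(6) = Fib(5) + Fib(4) = 5 + 3 = 8
Fib(7) = Fib(6) + Fib(5) = 8 + 5 = 13
Fib(8) = Fib(7) + Fib(6) = 13 + 8 = 21
Fib(9) = Fib(8) + Fib(7) = 21 + 13 = 34
Fib(10) = Fib(9) + Fib(8) = 34 + 21 = 55
Fib(11) = Fib(10) + Fib(9) = 55 + 34 = 89
Fib(12) = Fib(11) + Fib(10) = 89 + 55 = 144
Fib(13) = Fib(12) + Fib(11) = 144 + 89 = 233
Fib(14) = Fib(13) + Fib(12) = 233 + 144 = 377
Fib(15) = Fib(14) + Fib(13) = 377 + 233 = 610
Fib(16) = Fib(15) + Fib(14) = 610 + 377 = 987
Fib(17) = Fib(16) + Fib(15) = 987 + 610 = 1597
Fib(18) = Fib(17) + Fib(16) = 1597 + 987 = 2584
Fib(19) = Fib(18) + Fib(17) = 2584 + 1597 = 4181
Fib(20) = Fib(19) + Fib(18) = 4181 + 2584 = 6765
Fib(21) = Fib(20) + Fib(19) = 6765 + 4181 = 10946
Fib(22) = Fib(21) + Fib(20) = 10946 + 6765 = 17711
Fib(23) = Fib(22) + Fib(21) = 17711 + 10946 = 28657
Fib(24) = Fib(23) + Fib(22) = 28657 + 17711 = 46368
Fib(25) = Fib(24) + Fib(23) = 46368 + 28657 = 75025
Fib(26) = Fib(25) + Fib(24) = 75025 + 46368 = 121393
Fib(27) = Fib(26) + Fib(25) = 121393 + 75025 = 196418
Fib(28) = Fib(27) + Fib(26) = 196418 + 121393 = 317811
Fib(29) = Fib(28) + Fib(27) = 317811 + 196418 = 514229

514229


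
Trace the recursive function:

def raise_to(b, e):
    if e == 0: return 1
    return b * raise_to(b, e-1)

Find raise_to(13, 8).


raise_to(13, 8)
= 13 * raise_to(13, 7)
= 13 * 13 * raise_to(13, 6)
= 13 * 13 * 13 * raise_to(13, 5)
= 13 * 13 * 13 * 13 * raise_to(13, 4)
= 13 * 13 * 13 * 13 * 13 * raise_to(13, 3)
= 13 * 13 * 13 * 13 * 13 * 13 * raise_to(13, 2)
= 13 * 13 * 13 * 13 * 13 * 13 * 13 * raise_to(13, 1)
= 13 * 13 * 13 * 13 * 13 * 13 * 13 * 13 * raise_to(13, 0)
= 13 * 13 * 13 * 13 * 13 * 13 * 13 * 13 * 1
= 815730721

815730721


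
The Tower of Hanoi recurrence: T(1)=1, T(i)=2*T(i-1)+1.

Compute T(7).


T(7) = 2 * T(6) + 1
T(6) = 2 * T(5) + 1
T(5) = 2 * T(4) + 1
T(4) = 2 * T(3) + 1
T(3) = 2 * T(2) + 1
T(2) = 2 * T(1) + 1
T(1) = 1  (base case)
T(2) = 2 * 1 + 1 = 3
T(3) = 2 * 3 + 1 = 7
T(4) = 2 * 7 + 1 = 15
T(5) = 2 * 15 + 1 = 31
T(6) = 2 * 31 + 1 = 63
T(7) = 2 * 63 + 1 = 127

127


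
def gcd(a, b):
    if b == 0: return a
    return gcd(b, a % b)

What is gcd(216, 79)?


gcd(216, 79) = gcd(79, 58)
gcd(79, 58) = gcd(58, 21)
gcd(58, 21) = gcd(21, 16)
gcd(21, 16) = gcd(16, 5)
gcd(16, 5) = gcd(5, 1)
gcd(5, 1) = gcd(1, 0)
gcd(1, 0) = 1  (base case)

1


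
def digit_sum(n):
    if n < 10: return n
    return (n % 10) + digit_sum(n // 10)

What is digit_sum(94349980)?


digit_sum(94349980) = 0 + digit_sum(9434998)
digit_sum(9434998) = 8 + digit_sum(943499)
digit_sum(943499) = 9 + digit_sum(94349)
digit_sum(94349) = 9 + digit_sum(9434)
digit_sum(9434) = 4 + digit_sum(943)
digit_sum(943) = 3 + digit_sum(94)
digit_sum(94) = 4 + digit_sum(9)
digit_sum(9) = 9  (base case)
Total: 0 + 8 + 9 + 9 + 4 + 3 + 4 + 9 = 46

46


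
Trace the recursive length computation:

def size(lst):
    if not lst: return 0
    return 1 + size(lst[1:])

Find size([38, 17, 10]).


size([38, 17, 10]) = 1 + size([17, 10])
size([17, 10]) = 1 + size([10])
size([10]) = 1 + size([])
size([]) = 0  (base case)
Unwinding: 1 + 1 + 1 + 0 = 3

3


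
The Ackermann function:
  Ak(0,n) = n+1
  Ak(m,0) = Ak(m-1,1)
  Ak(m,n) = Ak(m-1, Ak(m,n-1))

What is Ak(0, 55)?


Ak(0, 55) = 56
Result: Ak(0, 55) = 56

56


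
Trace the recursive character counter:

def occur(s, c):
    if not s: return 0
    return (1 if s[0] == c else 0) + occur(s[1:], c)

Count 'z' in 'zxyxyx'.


s[0]='z' == 'z' -> 1
s[0]='x' != 'z' -> 0
s[0]='y' != 'z' -> 0
s[0]='x' != 'z' -> 0
s[0]='y' != 'z' -> 0
s[0]='x' != 'z' -> 0
Sum: 1 + 0 + 0 + 0 + 0 + 0 = 1

1


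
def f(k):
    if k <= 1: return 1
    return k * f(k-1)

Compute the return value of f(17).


f(17)
= 17 * f(16)
= 17 * 16 * f(15)
= 17 * 16 * 15 * f(14)
= 17 * 16 * 15 * 14 * f(13)
= 17 * 16 * 15 * 14 * 13 * f(12)
= 17 * 16 * 15 * 14 * 13 * 12 * f(11)
= 17 * 16 * 15 * 14 * 13 * 12 * 11 * f(10)
= 17 * 16 * 15 * 14 * 13 * 12 * 11 * 10 * f(9)
= 17 * 16 * 15 * 14 * 13 * 12 * 11 * 10 * 9 * f(8)
= 17 * 16 * 15 * 14 * 13 * 12 * 11 * 10 * 9 * 8 * f(7)
= 17 * 16 * 15 * 14 * 13 * 12 * 11 * 10 * 9 * 8 * 7 * f(6)
= 17 * 16 * 15 * 14 * 13 * 12 * 11 * 10 * 9 * 8 * 7 * 6 * f(5)
= 17 * 16 * 15 * 14 * 13 * 12 * 11 * 10 * 9 * 8 * 7 * 6 * 5 * f(4)
= 17 * 16 * 15 * 14 * 13 * 12 * 11 * 10 * 9 * 8 * 7 * 6 * 5 * 4 * f(3)
= 17 * 16 * 15 * 14 * 13 * 12 * 11 * 10 * 9 * 8 * 7 * 6 * 5 * 4 * 3 * f(2)
= 17 * 16 * 15 * 14 * 13 * 12 * 11 * 10 * 9 * 8 * 7 * 6 * 5 * 4 * 3 * 2 * f(1)
= 17 * 16 * 15 * 14 * 13 * 12 * 11 * 10 * 9 * 8 * 7 * 6 * 5 * 4 * 3 * 2 * 1
= 355687428096000

355687428096000


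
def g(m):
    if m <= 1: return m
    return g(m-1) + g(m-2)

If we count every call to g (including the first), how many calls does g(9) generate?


Let C(n) = total calls for g(n)
C(0) = 1, C(1) = 1
C(2) = 1 + C(1) + C(0) = 1 + 1 + 1 = 3
C(3) = 1 + C(2) + C(1) = 1 + 3 + 1 = 5
C(4) = 1 + C(3) + C(2) = 1 + 5 + 3 = 9
C(5) = 1 + C(4) + C(3) = 1 + 9 + 5 = 15
C(6) = 1 + C(5) + C(4) = 1 + 15 + 9 = 25
C(7) = 1 + C(6) + C(5) = 1 + 25 + 15 = 41
C(8) = 1 + C(7) + C(6) = 1 + 41 + 25 = 67
C(9) = 1 + C(8) + C(7) = 1 + 67 + 41 = 109

109


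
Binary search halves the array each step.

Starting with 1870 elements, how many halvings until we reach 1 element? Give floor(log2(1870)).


1870 / 2 = 935
935 / 2 = 467
467 / 2 = 233
233 / 2 = 116
116 / 2 = 58
58 / 2 = 29
29 / 2 = 14
14 / 2 = 7
7 / 2 = 3
3 / 2 = 1
Reached 1 after 10 halvings

10


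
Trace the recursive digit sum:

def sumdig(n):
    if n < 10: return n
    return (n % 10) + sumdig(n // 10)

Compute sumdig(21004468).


sumdig(21004468) = 8 + sumdig(2100446)
sumdig(2100446) = 6 + sumdig(210044)
sumdig(210044) = 4 + sumdig(21004)
sumdig(21004) = 4 + sumdig(2100)
sumdig(2100) = 0 + sumdig(210)
sumdig(210) = 0 + sumdig(21)
sumdig(21) = 1 + sumdig(2)
sumdig(2) = 2  (base case)
Total: 8 + 6 + 4 + 4 + 0 + 0 + 1 + 2 = 25

25


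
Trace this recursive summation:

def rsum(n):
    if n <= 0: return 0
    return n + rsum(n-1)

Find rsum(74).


rsum(74)
= 74 + 73 + 72 + 71 + 70 + 69 + 68 + 67 + 66 + 65 + 64 + 63 + 62 + 61 + 60 + 59 + 58 + 57 + 56 + 55 + 54 + 53 + 52 + 51 + 50 + 49 + 48 + 47 + 46 + 45 + 44 + 43 + 42 + 41 + 40 + 39 + 38 + 37 + 36 + 35 + 34 + 33 + 32 + 31 + 30 + 29 + 28 + 27 + 26 + 25 + 24 + 23 + 22 + 21 + 20 + 19 + 18 + 17 + 16 + 15 + 14 + 13 + 12 + 11 + 10 + 9 + 8 + 7 + 6 + 5 + 4 + 3 + 2 + 1 + rsum(0)
= 74 + 73 + 72 + 71 + 70 + 69 + 68 + 67 + 66 + 65 + 64 + 63 + 62 + 61 + 60 + 59 + 58 + 57 + 56 + 55 + 54 + 53 + 52 + 51 + 50 + 49 + 48 + 47 + 46 + 45 + 44 + 43 + 42 + 41 + 40 + 39 + 38 + 37 + 36 + 35 + 34 + 33 + 32 + 31 + 30 + 29 + 28 + 27 + 26 + 25 + 24 + 23 + 22 + 21 + 20 + 19 + 18 + 17 + 16 + 15 + 14 + 13 + 12 + 11 + 10 + 9 + 8 + 7 + 6 + 5 + 4 + 3 + 2 + 1 + 0
= 2775

2775


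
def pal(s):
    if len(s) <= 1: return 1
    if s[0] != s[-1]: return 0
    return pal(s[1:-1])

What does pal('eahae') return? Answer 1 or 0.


pal('eahae'): s[0]='e' == s[-1]='e' -> check pal('aha')
pal('aha'): s[0]='a' == s[-1]='a' -> check pal('h')
pal('h'): len <= 1 -> return 1  (base case)
Result: 1 (palindrome)

1


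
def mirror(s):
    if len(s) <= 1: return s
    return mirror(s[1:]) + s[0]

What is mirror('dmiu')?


mirror('dmiu') = mirror('miu') + 'd'
mirror('miu') = mirror('iu') + 'm'
mirror('iu') = mirror('u') + 'i'
mirror('u') = 'u'  (base case)
Concatenating: 'u' + 'i' + 'm' + 'd' = 'uimd'

uimd


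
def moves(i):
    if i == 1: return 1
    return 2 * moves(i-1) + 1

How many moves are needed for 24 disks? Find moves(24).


moves(24) = 2 * moves(23) + 1
moves(23) = 2 * moves(22) + 1
moves(22) = 2 * moves(21) + 1
moves(21) = 2 * moves(20) + 1
moves(20) = 2 * moves(19) + 1
moves(19) = 2 * moves(18) + 1
moves(18) = 2 * moves(17) + 1
moves(17) = 2 * moves(16) + 1
moves(16) = 2 * moves(15) + 1
moves(15) = 2 * moves(14) + 1
moves(14) = 2 * moves(13) + 1
moves(13) = 2 * moves(12) + 1
moves(12) = 2 * moves(11) + 1
moves(11) = 2 * moves(10) + 1
moves(10) = 2 * moves(9) + 1
moves(9) = 2 * moves(8) + 1
moves(8) = 2 * moves(7) + 1
moves(7) = 2 * moves(6) + 1
moves(6) = 2 * moves(5) + 1
moves(5) = 2 * moves(4) + 1
moves(4) = 2 * moves(3) + 1
moves(3) = 2 * moves(2) + 1
moves(2) = 2 * moves(1) + 1
moves(1) = 1  (base case)
moves(2) = 2 * 1 + 1 = 3
moves(3) = 2 * 3 + 1 = 7
moves(4) = 2 * 7 + 1 = 15
moves(5) = 2 * 15 + 1 = 31
moves(6) = 2 * 31 + 1 = 63
moves(7) = 2 * 63 + 1 = 127
moves(8) = 2 * 127 + 1 = 255
moves(9) = 2 * 255 + 1 = 511
moves(10) = 2 * 511 + 1 = 1023
moves(11) = 2 * 1023 + 1 = 2047
moves(12) = 2 * 2047 + 1 = 4095
moves(13) = 2 * 4095 + 1 = 8191
moves(14) = 2 * 8191 + 1 = 16383
moves(15) = 2 * 16383 + 1 = 32767
moves(16) = 2 * 32767 + 1 = 65535
moves(17) = 2 * 65535 + 1 = 131071
moves(18) = 2 * 131071 + 1 = 262143
moves(19) = 2 * 262143 + 1 = 524287
moves(20) = 2 * 524287 + 1 = 1048575
moves(21) = 2 * 1048575 + 1 = 2097151
moves(22) = 2 * 2097151 + 1 = 4194303
moves(23) = 2 * 4194303 + 1 = 8388607
moves(24) = 2 * 8388607 + 1 = 16777215

16777215


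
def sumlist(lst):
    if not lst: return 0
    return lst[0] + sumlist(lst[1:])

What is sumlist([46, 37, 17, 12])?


sumlist([46, 37, 17, 12]) = 46 + sumlist([37, 17, 12])
sumlist([37, 17, 12]) = 37 + sumlist([17, 12])
sumlist([17, 12]) = 17 + sumlist([12])
sumlist([12]) = 12 + sumlist([])
sumlist([]) = 0  (base case)
Total: 46 + 37 + 17 + 12 + 0 = 112

112


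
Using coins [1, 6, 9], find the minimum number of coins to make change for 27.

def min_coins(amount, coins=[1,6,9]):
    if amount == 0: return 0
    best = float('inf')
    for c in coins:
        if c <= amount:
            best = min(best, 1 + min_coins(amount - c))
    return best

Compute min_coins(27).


Building up with DP:
min_coins(0) = 0
min_coins(1) = min(1+min_coins(0)=1+0=1) = 1
min_coins(2) = min(1+min_coins(1)=1+1=2) = 2
min_coins(3) = min(1+min_coins(2)=1+2=3) = 3
min_coins(4) = min(1+min_coins(3)=1+3=4) = 4
min_coins(5) = min(1+min_coins(4)=1+4=5) = 5
min_coins(6) = min(1+min_coins(5)=1+5=6, 1+min_coins(0)=1+0=1) = 1
min_coins(7) = min(1+min_coins(6)=1+1=2, 1+min_coins(1)=1+1=2) = 2
min_coins(8) = min(1+min_coins(7)=1+2=3, 1+min_coins(2)=1+2=3) = 3
min_coins(9) = min(1+min_coins(8)=1+3=4, 1+min_coins(3)=1+3=4, 1+min_coins(0)=1+0=1) = 1
min_coins(10) = min(1+min_coins(9)=1+1=2, 1+min_coins(4)=1+4=5, 1+min_coins(1)=1+1=2) = 2
min_coins(11) = min(1+min_coins(10)=1+2=3, 1+min_coins(5)=1+5=6, 1+min_coins(2)=1+2=3) = 3
min_coins(12) = min(1+min_coins(11)=1+3=4, 1+min_coins(6)=1+1=2, 1+min_coins(3)=1+3=4) = 2
min_coins(13) = min(1+min_coins(12)=1+2=3, 1+min_coins(7)=1+2=3, 1+min_coins(4)=1+4=5) = 3
min_coins(14) = min(1+min_coins(13)=1+3=4, 1+min_coins(8)=1+3=4, 1+min_coins(5)=1+5=6) = 4
min_coins(15) = min(1+min_coins(14)=1+4=5, 1+min_coins(9)=1+1=2, 1+min_coins(6)=1+1=2) = 2
min_coins(16) = min(1+min_coins(15)=1+2=3, 1+min_coins(10)=1+2=3, 1+min_coins(7)=1+2=3) = 3
min_coins(17) = min(1+min_coins(16)=1+3=4, 1+min_coins(11)=1+3=4, 1+min_coins(8)=1+3=4) = 4
min_coins(18) = min(1+min_coins(17)=1+4=5, 1+min_coins(12)=1+2=3, 1+min_coins(9)=1+1=2) = 2
min_coins(19) = min(1+min_coins(18)=1+2=3, 1+min_coins(13)=1+3=4, 1+min_coins(10)=1+2=3) = 3
min_coins(20) = min(1+min_coins(19)=1+3=4, 1+min_coins(14)=1+4=5, 1+min_coins(11)=1+3=4) = 4
min_coins(21) = min(1+min_coins(20)=1+4=5, 1+min_coins(15)=1+2=3, 1+min_coins(12)=1+2=3) = 3
min_coins(22) = min(1+min_coins(21)=1+3=4, 1+min_coins(16)=1+3=4, 1+min_coins(13)=1+3=4) = 4
min_coins(23) = min(1+min_coins(22)=1+4=5, 1+min_coins(17)=1+4=5, 1+min_coins(14)=1+4=5) = 5
min_coins(24) = min(1+min_coins(23)=1+5=6, 1+min_coins(18)=1+2=3, 1+min_coins(15)=1+2=3) = 3
min_coins(25) = min(1+min_coins(24)=1+3=4, 1+min_coins(19)=1+3=4, 1+min_coins(16)=1+3=4) = 4
min_coins(26) = min(1+min_coins(25)=1+4=5, 1+min_coins(20)=1+4=5, 1+min_coins(17)=1+4=5) = 5
min_coins(27) = min(1+min_coins(26)=1+5=6, 1+min_coins(21)=1+3=4, 1+min_coins(18)=1+2=3) = 3

3


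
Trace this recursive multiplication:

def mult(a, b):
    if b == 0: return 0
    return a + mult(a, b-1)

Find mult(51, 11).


mult(51, 11) = 51 + mult(51, 10)
mult(51, 10) = 51 + mult(51, 9)
mult(51, 9) = 51 + mult(51, 8)
mult(51, 8) = 51 + mult(51, 7)
mult(51, 7) = 51 + mult(51, 6)
mult(51, 6) = 51 + mult(51, 5)
mult(51, 5) = 51 + mult(51, 4)
mult(51, 4) = 51 + mult(51, 3)
mult(51, 3) = 51 + mult(51, 2)
mult(51, 2) = 51 + mult(51, 1)
mult(51, 1) = 51 + mult(51, 0)
mult(51, 0) = 0  (base case)
Total: 51 + 51 + 51 + 51 + 51 + 51 + 51 + 51 + 51 + 51 + 51 + 0 = 561

561


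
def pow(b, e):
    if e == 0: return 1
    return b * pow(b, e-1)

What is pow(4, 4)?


pow(4, 4)
= 4 * pow(4, 3)
= 4 * 4 * pow(4, 2)
= 4 * 4 * 4 * pow(4, 1)
= 4 * 4 * 4 * 4 * pow(4, 0)
= 4 * 4 * 4 * 4 * 1
= 256

256


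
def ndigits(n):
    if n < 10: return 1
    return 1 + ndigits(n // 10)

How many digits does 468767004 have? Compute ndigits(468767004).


ndigits(468767004) = 1 + ndigits(46876700)
ndigits(46876700) = 1 + ndigits(4687670)
ndigits(4687670) = 1 + ndigits(468767)
ndigits(468767) = 1 + ndigits(46876)
ndigits(46876) = 1 + ndigits(4687)
ndigits(4687) = 1 + ndigits(468)
ndigits(468) = 1 + ndigits(46)
ndigits(46) = 1 + ndigits(4)
ndigits(4) = 1  (base case: 4 < 10)
Unwinding: 1 + 1 + 1 + 1 + 1 + 1 + 1 + 1 + 1 = 9

9


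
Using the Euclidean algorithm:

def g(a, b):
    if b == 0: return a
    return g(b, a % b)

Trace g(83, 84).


g(83, 84) = g(84, 83)
g(84, 83) = g(83, 1)
g(83, 1) = g(1, 0)
g(1, 0) = 1  (base case)

1


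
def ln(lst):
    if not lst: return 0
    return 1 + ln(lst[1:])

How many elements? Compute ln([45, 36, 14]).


ln([45, 36, 14]) = 1 + ln([36, 14])
ln([36, 14]) = 1 + ln([14])
ln([14]) = 1 + ln([])
ln([]) = 0  (base case)
Unwinding: 1 + 1 + 1 + 0 = 3

3


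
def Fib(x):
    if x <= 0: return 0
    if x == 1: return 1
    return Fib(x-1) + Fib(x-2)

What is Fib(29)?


Computing Fib(29) bottom-up:
Fib(0) = 0
Fib(1) = 1
Fib(2) = Fib(1) + Fib(0) = 1 + 0 = 1
Fib(3) = Fib(2) + Fib(1) = 1 + 1 = 2
Fib(4) = Fib(3) + Fib(2) = 2 + 1 = 3
Fib(5) = Fib(4) + Fib(3) = 3 + 2 = 5
Fib(6) = Fib(5) + Fib(4) = 5 + 3 = 8
Fib(7) = Fib(6) + Fib(5) = 8 + 5 = 13
Fib(8) = Fib(7) + Fib(6) = 13 + 8 = 21
Fib(9) = Fib(8) + Fib(7) = 21 + 13 = 34
Fib(10) = Fib(9) + Fib(8) = 34 + 21 = 55
Fib(11) = Fib(10) + Fib(9) = 55 + 34 = 89
Fib(12) = Fib(11) + Fib(10) = 89 + 55 = 144
Fib(13) = Fib(12) + Fib(11) = 144 + 89 = 233
Fib(14) = Fib(13) + Fib(12) = 233 + 144 = 377
Fib(15) = Fib(14) + Fib(13) = 377 + 233 = 610
Fib(16) = Fib(15) + Fib(14) = 610 + 377 = 987
Fib(17) = Fib(16) + Fib(15) = 987 + 610 = 1597
Fib(18) = Fib(17) + Fib(16) = 1597 + 987 = 2584
Fib(19) = Fib(18) + Fib(17) = 2584 + 1597 = 4181
Fib(20) = Fib(19) + Fib(18) = 4181 + 2584 = 6765
Fib(21) = Fib(20) + Fib(19) = 6765 + 4181 = 10946
Fib(22) = Fib(21) + Fib(20) = 10946 + 6765 = 17711
Fib(23) = Fib(22) + Fib(21) = 17711 + 10946 = 28657
Fib(24) = Fib(23) + Fib(22) = 28657 + 17711 = 46368
Fib(25) = Fib(24) + Fib(23) = 46368 + 28657 = 75025
Fib(26) = Fib(25) + Fib(24) = 75025 + 46368 = 121393
Fib(27) = Fib(26) + Fib(25) = 121393 + 75025 = 196418
Fib(28) = Fib(27) + Fib(26) = 196418 + 121393 = 317811
Fib(29) = Fib(28) + Fib(27) = 317811 + 196418 = 514229

514229


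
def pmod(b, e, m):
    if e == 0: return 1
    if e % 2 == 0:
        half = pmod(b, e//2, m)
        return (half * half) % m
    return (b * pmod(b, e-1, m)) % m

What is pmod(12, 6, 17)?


pmod(12, 6, 17): e is even, compute pmod(12, 3, 17)
  pmod(12, 3, 17): e is odd, compute pmod(12, 2, 17)
    pmod(12, 2, 17): e is even, compute pmod(12, 1, 17)
      pmod(12, 1, 17): e is odd, compute pmod(12, 0, 17)
        pmod(12, 0, 17) = 1
      (12 * 1) % 17 = 12
    half=12, (12*12) % 17 = 8
  (12 * 8) % 17 = 11
half=11, (11*11) % 17 = 2

2


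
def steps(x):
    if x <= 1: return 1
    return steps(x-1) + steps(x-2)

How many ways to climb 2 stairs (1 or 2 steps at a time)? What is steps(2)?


Building up from base cases:
steps(0) = 1
steps(1) = 1
steps(2) = steps(1) + steps(0) = 1 + 1 = 2

2


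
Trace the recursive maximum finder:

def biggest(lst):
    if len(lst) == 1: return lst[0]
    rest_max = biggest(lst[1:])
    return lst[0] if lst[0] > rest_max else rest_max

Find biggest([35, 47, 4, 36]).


biggest([35, 47, 4, 36]): compare 35 with biggest([47, 4, 36])
biggest([47, 4, 36]): compare 47 with biggest([4, 36])
biggest([4, 36]): compare 4 with biggest([36])
biggest([36]) = 36  (base case)
Compare 4 with 36 -> 36
Compare 47 with 36 -> 47
Compare 35 with 47 -> 47

47


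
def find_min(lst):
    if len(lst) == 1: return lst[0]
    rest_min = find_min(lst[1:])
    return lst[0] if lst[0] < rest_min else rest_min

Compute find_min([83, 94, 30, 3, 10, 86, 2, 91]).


find_min([83, 94, 30, 3, 10, 86, 2, 91]): compare 83 with find_min([94, 30, 3, 10, 86, 2, 91])
find_min([94, 30, 3, 10, 86, 2, 91]): compare 94 with find_min([30, 3, 10, 86, 2, 91])
find_min([30, 3, 10, 86, 2, 91]): compare 30 with find_min([3, 10, 86, 2, 91])
find_min([3, 10, 86, 2, 91]): compare 3 with find_min([10, 86, 2, 91])
find_min([10, 86, 2, 91]): compare 10 with find_min([86, 2, 91])
find_min([86, 2, 91]): compare 86 with find_min([2, 91])
find_min([2, 91]): compare 2 with find_min([91])
find_min([91]) = 91  (base case)
Compare 2 with 91 -> 2
Compare 86 with 2 -> 2
Compare 10 with 2 -> 2
Compare 3 with 2 -> 2
Compare 30 with 2 -> 2
Compare 94 with 2 -> 2
Compare 83 with 2 -> 2

2


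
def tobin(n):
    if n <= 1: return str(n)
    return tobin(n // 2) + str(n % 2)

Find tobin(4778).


tobin(4778) = tobin(2389) + '0'
tobin(2389) = tobin(1194) + '1'
tobin(1194) = tobin(597) + '0'
tobin(597) = tobin(298) + '1'
tobin(298) = tobin(149) + '0'
tobin(149) = tobin(74) + '1'
tobin(74) = tobin(37) + '0'
tobin(37) = tobin(18) + '1'
tobin(18) = tobin(9) + '0'
tobin(9) = tobin(4) + '1'
tobin(4) = tobin(2) + '0'
tobin(2) = tobin(1) + '0'
tobin(1) = '1'  (base case)
Concatenating: '1' + '0' + '0' + '1' + '0' + '1' + '0' + '1' + '0' + '1' + '0' + '1' + '0' = '1001010101010'

1001010101010


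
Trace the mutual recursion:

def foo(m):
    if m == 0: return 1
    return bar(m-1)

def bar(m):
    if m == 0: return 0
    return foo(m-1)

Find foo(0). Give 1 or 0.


foo(0) = 1  (base case)
Result: 1

1


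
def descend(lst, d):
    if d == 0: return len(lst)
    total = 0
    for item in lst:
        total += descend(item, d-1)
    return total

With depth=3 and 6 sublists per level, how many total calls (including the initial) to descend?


At depth 0 (root): 1 call
At depth 1: each of 1 parents calls descend on 6 children = 6 calls
At depth 2: each of 6 parents calls descend on 6 children = 36 calls
At depth 3: each of 36 parents calls descend on 6 children = 216 calls
Total: 1 + 6 + 36 + 216 = 259

259


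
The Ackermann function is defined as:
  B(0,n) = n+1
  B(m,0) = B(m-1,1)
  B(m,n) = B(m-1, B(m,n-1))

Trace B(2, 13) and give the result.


B(2, 13) = B(1, B(2, 12))
  B(2, 12) = B(1, B(2, 11))
    B(2, 11) = B(1, B(2, 10))
      B(2, 10) = B(1, B(2, 9))
        B(2, 9) = B(1, B(2, 8))
          B(2, 8) = B(1, B(2, 7))
          B(2, 7) = B(1, B(2, 6))
          B(2, 6) = B(1, B(2, 5))
          B(2, 5) = B(1, B(2, 4))
          B(2, 4) = B(1, B(2, 3))
          B(2, 3) = B(1, B(2, 2))
          B(2, 2) = B(1, B(2, 1))
          B(2, 1) = B(1, B(2, 0))
          B(2, 0) = B(1, 1)
          B(1, 1) = B(0, B(1, 0))
          B(1, 0) = B(0, 1)
          B(0, 1) = 2
            = B(0, 2)
          B(0, 2) = 3
            = B(1, 3)
          B(1, 3) = B(0, B(1, 2))
          B(1, 2) = B(0, B(1, 1))
          B(1, 1) = B(0, B(1, 0))
          B(1, 0) = B(0, 1)
          B(0, 1) = 2
... (trace truncated)
Result: B(2, 13) = 29

29


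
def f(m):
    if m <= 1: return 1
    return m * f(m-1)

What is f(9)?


f(9)
= 9 * f(8)
= 9 * 8 * f(7)
= 9 * 8 * 7 * f(6)
= 9 * 8 * 7 * 6 * f(5)
= 9 * 8 * 7 * 6 * 5 * f(4)
= 9 * 8 * 7 * 6 * 5 * 4 * f(3)
= 9 * 8 * 7 * 6 * 5 * 4 * 3 * f(2)
= 9 * 8 * 7 * 6 * 5 * 4 * 3 * 2 * f(1)
= 9 * 8 * 7 * 6 * 5 * 4 * 3 * 2 * 1
= 362880

362880


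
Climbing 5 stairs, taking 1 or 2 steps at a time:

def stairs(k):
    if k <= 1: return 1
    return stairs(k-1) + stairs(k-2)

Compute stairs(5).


Building up from base cases:
stairs(0) = 1
stairs(1) = 1
stairs(2) = stairs(1) + stairs(0) = 1 + 1 = 2
stairs(3) = stairs(2) + stairs(1) = 2 + 1 = 3
stairs(4) = stairs(3) + stairs(2) = 3 + 2 = 5
stairs(5) = stairs(4) + stairs(3) = 5 + 3 = 8

8


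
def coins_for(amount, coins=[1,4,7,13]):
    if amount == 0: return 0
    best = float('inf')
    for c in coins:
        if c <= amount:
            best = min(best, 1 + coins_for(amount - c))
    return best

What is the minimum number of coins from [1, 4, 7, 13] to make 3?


Building up with DP:
coins_for(0) = 0
coins_for(1) = min(1+coins_for(0)=1+0=1) = 1
coins_for(2) = min(1+coins_for(1)=1+1=2) = 2
coins_for(3) = min(1+coins_for(2)=1+2=3) = 3

3


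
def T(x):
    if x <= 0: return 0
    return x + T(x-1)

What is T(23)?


T(23)
= 23 + 22 + 21 + 20 + 19 + 18 + 17 + 16 + 15 + 14 + 13 + 12 + 11 + 10 + 9 + 8 + 7 + 6 + 5 + 4 + 3 + 2 + 1 + T(0)
= 23 + 22 + 21 + 20 + 19 + 18 + 17 + 16 + 15 + 14 + 13 + 12 + 11 + 10 + 9 + 8 + 7 + 6 + 5 + 4 + 3 + 2 + 1 + 0
= 276

276


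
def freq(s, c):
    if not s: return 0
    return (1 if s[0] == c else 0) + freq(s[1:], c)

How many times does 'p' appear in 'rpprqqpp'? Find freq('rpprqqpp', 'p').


s[0]='r' != 'p' -> 0
s[0]='p' == 'p' -> 1
s[0]='p' == 'p' -> 1
s[0]='r' != 'p' -> 0
s[0]='q' != 'p' -> 0
s[0]='q' != 'p' -> 0
s[0]='p' == 'p' -> 1
s[0]='p' == 'p' -> 1
Sum: 0 + 1 + 1 + 0 + 0 + 0 + 1 + 1 = 4

4


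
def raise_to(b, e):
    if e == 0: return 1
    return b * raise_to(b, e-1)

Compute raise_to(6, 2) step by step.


raise_to(6, 2)
= 6 * raise_to(6, 1)
= 6 * 6 * raise_to(6, 0)
= 6 * 6 * 1
= 36

36


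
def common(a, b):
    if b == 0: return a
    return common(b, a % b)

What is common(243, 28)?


common(243, 28) = common(28, 19)
common(28, 19) = common(19, 9)
common(19, 9) = common(9, 1)
common(9, 1) = common(1, 0)
common(1, 0) = 1  (base case)

1


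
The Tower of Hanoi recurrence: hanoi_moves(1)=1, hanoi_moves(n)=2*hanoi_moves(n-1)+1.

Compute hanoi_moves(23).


hanoi_moves(23) = 2 * hanoi_moves(22) + 1
hanoi_moves(22) = 2 * hanoi_moves(21) + 1
hanoi_moves(21) = 2 * hanoi_moves(20) + 1
hanoi_moves(20) = 2 * hanoi_moves(19) + 1
hanoi_moves(19) = 2 * hanoi_moves(18) + 1
hanoi_moves(18) = 2 * hanoi_moves(17) + 1
hanoi_moves(17) = 2 * hanoi_moves(16) + 1
hanoi_moves(16) = 2 * hanoi_moves(15) + 1
hanoi_moves(15) = 2 * hanoi_moves(14) + 1
hanoi_moves(14) = 2 * hanoi_moves(13) + 1
hanoi_moves(13) = 2 * hanoi_moves(12) + 1
hanoi_moves(12) = 2 * hanoi_moves(11) + 1
hanoi_moves(11) = 2 * hanoi_moves(10) + 1
hanoi_moves(10) = 2 * hanoi_moves(9) + 1
hanoi_moves(9) = 2 * hanoi_moves(8) + 1
hanoi_moves(8) = 2 * hanoi_moves(7) + 1
hanoi_moves(7) = 2 * hanoi_moves(6) + 1
hanoi_moves(6) = 2 * hanoi_moves(5) + 1
hanoi_moves(5) = 2 * hanoi_moves(4) + 1
hanoi_moves(4) = 2 * hanoi_moves(3) + 1
hanoi_moves(3) = 2 * hanoi_moves(2) + 1
hanoi_moves(2) = 2 * hanoi_moves(1) + 1
hanoi_moves(1) = 1  (base case)
hanoi_moves(2) = 2 * 1 + 1 = 3
hanoi_moves(3) = 2 * 3 + 1 = 7
hanoi_moves(4) = 2 * 7 + 1 = 15
hanoi_moves(5) = 2 * 15 + 1 = 31
hanoi_moves(6) = 2 * 31 + 1 = 63
hanoi_moves(7) = 2 * 63 + 1 = 127
hanoi_moves(8) = 2 * 127 + 1 = 255
hanoi_moves(9) = 2 * 255 + 1 = 511
hanoi_moves(10) = 2 * 511 + 1 = 1023
hanoi_moves(11) = 2 * 1023 + 1 = 2047
hanoi_moves(12) = 2 * 2047 + 1 = 4095
hanoi_moves(13) = 2 * 4095 + 1 = 8191
hanoi_moves(14) = 2 * 8191 + 1 = 16383
hanoi_moves(15) = 2 * 16383 + 1 = 32767
hanoi_moves(16) = 2 * 32767 + 1 = 65535
hanoi_moves(17) = 2 * 65535 + 1 = 131071
hanoi_moves(18) = 2 * 131071 + 1 = 262143
hanoi_moves(19) = 2 * 262143 + 1 = 524287
hanoi_moves(20) = 2 * 524287 + 1 = 1048575
hanoi_moves(21) = 2 * 1048575 + 1 = 2097151
hanoi_moves(22) = 2 * 2097151 + 1 = 4194303
hanoi_moves(23) = 2 * 4194303 + 1 = 8388607

8388607


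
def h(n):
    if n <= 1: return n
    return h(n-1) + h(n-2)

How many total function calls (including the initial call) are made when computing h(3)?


Let C(n) = total calls for h(n)
C(0) = 1, C(1) = 1
C(2) = 1 + C(1) + C(0) = 1 + 1 + 1 = 3
C(3) = 1 + C(2) + C(1) = 1 + 3 + 1 = 5

5


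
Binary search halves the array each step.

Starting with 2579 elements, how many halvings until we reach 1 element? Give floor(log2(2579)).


2579 / 2 = 1289
1289 / 2 = 644
644 / 2 = 322
322 / 2 = 161
161 / 2 = 80
80 / 2 = 40
40 / 2 = 20
20 / 2 = 10
10 / 2 = 5
5 / 2 = 2
2 / 2 = 1
Reached 1 after 11 halvings

11


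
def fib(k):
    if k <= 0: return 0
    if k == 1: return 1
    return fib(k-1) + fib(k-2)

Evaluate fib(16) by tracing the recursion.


Computing fib(16) bottom-up:
fib(0) = 0
fib(1) = 1
fib(2) = fib(1) + fib(0) = 1 + 0 = 1
fib(3) = fib(2) + fib(1) = 1 + 1 = 2
fib(4) = fib(3) + fib(2) = 2 + 1 = 3
fib(5) = fib(4) + fib(3) = 3 + 2 = 5
fib(6) = fib(5) + fib(4) = 5 + 3 = 8
fib(7) = fib(6) + fib(5) = 8 + 5 = 13
fib(8) = fib(7) + fib(6) = 13 + 8 = 21
fib(9) = fib(8) + fib(7) = 21 + 13 = 34
fib(10) = fib(9) + fib(8) = 34 + 21 = 55
fib(11) = fib(10) + fib(9) = 55 + 34 = 89
fib(12) = fib(11) + fib(10) = 89 + 55 = 144
fib(13) = fib(12) + fib(11) = 144 + 89 = 233
fib(14) = fib(13) + fib(12) = 233 + 144 = 377
fib(15) = fib(14) + fib(13) = 377 + 233 = 610
fib(16) = fib(15) + fib(14) = 610 + 377 = 987

987


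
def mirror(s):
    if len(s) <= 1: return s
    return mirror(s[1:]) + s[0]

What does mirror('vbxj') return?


mirror('vbxj') = mirror('bxj') + 'v'
mirror('bxj') = mirror('xj') + 'b'
mirror('xj') = mirror('j') + 'x'
mirror('j') = 'j'  (base case)
Concatenating: 'j' + 'x' + 'b' + 'v' = 'jxbv'

jxbv


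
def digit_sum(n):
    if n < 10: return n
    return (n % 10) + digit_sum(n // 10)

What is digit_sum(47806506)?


digit_sum(47806506) = 6 + digit_sum(4780650)
digit_sum(4780650) = 0 + digit_sum(478065)
digit_sum(478065) = 5 + digit_sum(47806)
digit_sum(47806) = 6 + digit_sum(4780)
digit_sum(4780) = 0 + digit_sum(478)
digit_sum(478) = 8 + digit_sum(47)
digit_sum(47) = 7 + digit_sum(4)
digit_sum(4) = 4  (base case)
Total: 6 + 0 + 5 + 6 + 0 + 8 + 7 + 4 = 36

36


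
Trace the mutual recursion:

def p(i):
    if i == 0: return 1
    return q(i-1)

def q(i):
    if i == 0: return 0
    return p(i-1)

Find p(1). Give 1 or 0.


p(1) = q(0)
q(0) = 0  (base case)
Result: 0

0


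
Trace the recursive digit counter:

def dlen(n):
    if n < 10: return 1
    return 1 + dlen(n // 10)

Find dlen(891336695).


dlen(891336695) = 1 + dlen(89133669)
dlen(89133669) = 1 + dlen(8913366)
dlen(8913366) = 1 + dlen(891336)
dlen(891336) = 1 + dlen(89133)
dlen(89133) = 1 + dlen(8913)
dlen(8913) = 1 + dlen(891)
dlen(891) = 1 + dlen(89)
dlen(89) = 1 + dlen(8)
dlen(8) = 1  (base case: 8 < 10)
Unwinding: 1 + 1 + 1 + 1 + 1 + 1 + 1 + 1 + 1 = 9

9


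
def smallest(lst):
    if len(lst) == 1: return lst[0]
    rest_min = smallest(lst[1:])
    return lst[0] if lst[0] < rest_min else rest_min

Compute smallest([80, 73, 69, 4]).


smallest([80, 73, 69, 4]): compare 80 with smallest([73, 69, 4])
smallest([73, 69, 4]): compare 73 with smallest([69, 4])
smallest([69, 4]): compare 69 with smallest([4])
smallest([4]) = 4  (base case)
Compare 69 with 4 -> 4
Compare 73 with 4 -> 4
Compare 80 with 4 -> 4

4
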